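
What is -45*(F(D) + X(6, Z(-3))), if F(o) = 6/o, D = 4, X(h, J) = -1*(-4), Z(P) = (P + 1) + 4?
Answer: -495/2 ≈ -247.50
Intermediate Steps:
Z(P) = 5 + P (Z(P) = (1 + P) + 4 = 5 + P)
X(h, J) = 4
-45*(F(D) + X(6, Z(-3))) = -45*(6/4 + 4) = -45*(6*(¼) + 4) = -45*(3/2 + 4) = -45*11/2 = -495/2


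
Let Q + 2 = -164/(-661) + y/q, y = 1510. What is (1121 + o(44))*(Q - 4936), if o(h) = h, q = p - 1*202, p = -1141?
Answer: -5107772447280/887723 ≈ -5.7538e+6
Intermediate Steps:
q = -1343 (q = -1141 - 1*202 = -1141 - 202 = -1343)
Q = -2553304/887723 (Q = -2 + (-164/(-661) + 1510/(-1343)) = -2 + (-164*(-1/661) + 1510*(-1/1343)) = -2 + (164/661 - 1510/1343) = -2 - 777858/887723 = -2553304/887723 ≈ -2.8762)
(1121 + o(44))*(Q - 4936) = (1121 + 44)*(-2553304/887723 - 4936) = 1165*(-4384354032/887723) = -5107772447280/887723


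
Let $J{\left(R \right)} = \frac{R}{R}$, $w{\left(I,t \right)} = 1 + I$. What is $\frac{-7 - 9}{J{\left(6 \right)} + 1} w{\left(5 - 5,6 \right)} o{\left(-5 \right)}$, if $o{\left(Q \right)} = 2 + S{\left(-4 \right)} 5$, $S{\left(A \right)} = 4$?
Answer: $-176$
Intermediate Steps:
$J{\left(R \right)} = 1$
$o{\left(Q \right)} = 22$ ($o{\left(Q \right)} = 2 + 4 \cdot 5 = 2 + 20 = 22$)
$\frac{-7 - 9}{J{\left(6 \right)} + 1} w{\left(5 - 5,6 \right)} o{\left(-5 \right)} = \frac{-7 - 9}{1 + 1} \left(1 + \left(5 - 5\right)\right) 22 = - \frac{16}{2} \left(1 + 0\right) 22 = \left(-16\right) \frac{1}{2} \cdot 1 \cdot 22 = \left(-8\right) 1 \cdot 22 = \left(-8\right) 22 = -176$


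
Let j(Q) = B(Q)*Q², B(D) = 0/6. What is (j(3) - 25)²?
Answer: 625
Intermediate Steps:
B(D) = 0 (B(D) = 0*(⅙) = 0)
j(Q) = 0 (j(Q) = 0*Q² = 0)
(j(3) - 25)² = (0 - 25)² = (-25)² = 625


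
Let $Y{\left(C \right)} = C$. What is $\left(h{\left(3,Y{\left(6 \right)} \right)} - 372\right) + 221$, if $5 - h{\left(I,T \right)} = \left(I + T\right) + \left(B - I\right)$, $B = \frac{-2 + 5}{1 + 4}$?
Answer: $- \frac{763}{5} \approx -152.6$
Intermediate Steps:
$B = \frac{3}{5} \approx 0.6$
$h{\left(I,T \right)} = \frac{22}{5} - T$ ($h{\left(I,T \right)} = 5 - \left(\left(I + T\right) - \left(- \frac{3}{5} + I\right)\right) = 5 - \left(\frac{3}{5} + T\right) = \frac{22}{5} - T$)
$\left(h{\left(3,Y{\left(6 \right)} \right)} - 372\right) + 221 = \left(\left(\frac{22}{5} - 6\right) - 372\right) + 221 = \left(- \frac{8}{5} - 372\right) + 221 = - \frac{1868}{5} + 221 = - \frac{763}{5}$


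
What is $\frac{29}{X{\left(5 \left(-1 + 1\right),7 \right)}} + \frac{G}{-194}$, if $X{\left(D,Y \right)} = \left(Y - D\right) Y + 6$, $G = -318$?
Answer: $\frac{11558}{5335} \approx 2.1664$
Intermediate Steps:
$X{\left(D,Y \right)} = 6 + Y \left(Y - D\right)$ ($X{\left(D,Y \right)} = Y \left(Y - D\right) + 6 = 6 + Y \left(Y - D\right)$)
$\frac{29}{X{\left(5 \left(-1 + 1\right),7 \right)}} + \frac{G}{-194} = \frac{29}{6 + 7^{2} - 5 \left(-1 + 1\right) 7} - \frac{318}{-194} = \frac{29}{6 + 49 - 5 \cdot 0 \cdot 7} - - \frac{159}{97} = \frac{29}{6 + 49 - 0 \cdot 7} + \frac{159}{97} = \frac{29}{6 + 49 + 0} + \frac{159}{97} = \frac{29}{55} + \frac{159}{97} = \frac{11558}{5335}$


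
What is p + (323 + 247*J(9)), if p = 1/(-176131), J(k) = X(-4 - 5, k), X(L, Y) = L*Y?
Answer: -3466962605/176131 ≈ -19684.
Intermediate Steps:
J(k) = -9*k (J(k) = (-4 - 5)*k = -9*k)
p = -1/176131 ≈ -5.6776e-6
p + (323 + 247*J(9)) = -1/176131 + (323 + 247*(-9*9)) = -1/176131 + (323 + 247*(-81)) = -1/176131 + (323 - 20007) = -1/176131 - 19684 = -3466962605/176131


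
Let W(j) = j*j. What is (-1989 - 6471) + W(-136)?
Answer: 10036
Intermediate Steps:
W(j) = j²
(-1989 - 6471) + W(-136) = (-1989 - 6471) + (-136)² = -8460 + 18496 = 10036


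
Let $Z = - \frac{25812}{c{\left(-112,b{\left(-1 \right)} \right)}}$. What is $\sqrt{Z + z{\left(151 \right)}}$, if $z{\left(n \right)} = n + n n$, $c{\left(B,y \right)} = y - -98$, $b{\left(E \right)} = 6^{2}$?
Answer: $\frac{\sqrt{102166826}}{67} \approx 150.86$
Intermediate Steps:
$b{\left(E \right)} = 36$
$c{\left(B,y \right)} = 98 + y$ ($c{\left(B,y \right)} = y + 98 = 98 + y$)
$Z = - \frac{12906}{67}$ ($Z = - \frac{25812}{98 + 36} = - \frac{25812}{134} = \left(-25812\right) \frac{1}{134} = - \frac{12906}{67} \approx -192.63$)
$z{\left(n \right)} = n + n^{2}$
$\sqrt{Z + z{\left(151 \right)}} = \sqrt{- \frac{12906}{67} + 151 \left(1 + 151\right)} = \sqrt{- \frac{12906}{67} + 151 \cdot 152} = \sqrt{- \frac{12906}{67} + 22952} = \sqrt{\frac{1524878}{67}} = \frac{\sqrt{102166826}}{67}$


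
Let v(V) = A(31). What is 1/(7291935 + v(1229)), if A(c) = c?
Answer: 1/7291966 ≈ 1.3714e-7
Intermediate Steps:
v(V) = 31
1/(7291935 + v(1229)) = 1/(7291935 + 31) = 1/7291966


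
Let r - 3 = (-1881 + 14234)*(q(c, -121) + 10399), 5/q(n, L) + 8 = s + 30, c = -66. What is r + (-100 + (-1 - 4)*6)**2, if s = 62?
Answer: 10792024765/84 ≈ 1.2848e+8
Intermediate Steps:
q(n, L) = 5/84 (q(n, L) = 5/(-8 + (62 + 30)) = 5/(-8 + 92) = 5/84)
r = 10790605165/84 (r = 3 + (-1881 + 14234)*(5/84 + 10399) = 3 + 12353*(873521/84) = 3 + 10790604913/84 = 10790605165/84 ≈ 1.2846e+8)
r + (-100 + (-1 - 4)*6)**2 = 10790605165/84 + (-100 + (-1 - 4)*6)**2 = 10790605165/84 + (-100 - 5*6)**2 = 10790605165/84 + (-100 - 30)**2 = 10790605165/84 + (-130)**2 = 10790605165/84 + 16900 = 10792024765/84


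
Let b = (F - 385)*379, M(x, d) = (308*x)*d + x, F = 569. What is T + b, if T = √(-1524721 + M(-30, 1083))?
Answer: 69736 + 23*I*√21799 ≈ 69736.0 + 3395.8*I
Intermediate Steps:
M(x, d) = x + 308*d*x (M(x, d) = 308*d*x + x = x + 308*d*x)
b = 69736 (b = (569 - 385)*379 = 184*379 = 69736)
T = 23*I*√21799 (T = √(-1524721 - 30*(1 + 308*1083)) = √(-1524721 - 30*(1 + 333564)) = √(-1524721 - 30*333565) = √(-1524721 - 10006950) = √(-11531671) = 23*I*√21799 ≈ 3395.8*I)
T + b = 23*I*√21799 + 69736 = 69736 + 23*I*√21799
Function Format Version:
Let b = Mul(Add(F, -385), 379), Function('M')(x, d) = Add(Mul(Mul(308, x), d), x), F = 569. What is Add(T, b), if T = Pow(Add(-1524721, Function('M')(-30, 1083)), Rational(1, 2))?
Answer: Add(69736, Mul(23, I, Pow(21799, Rational(1, 2)))) ≈ Add(69736., Mul(3395.8, I))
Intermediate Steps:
Function('M')(x, d) = Add(x, Mul(308, d, x)) (Function('M')(x, d) = Add(Mul(308, d, x), x) = Add(x, Mul(308, d, x)))
b = 69736 (b = Mul(Add(569, -385), 379) = Mul(184, 379) = 69736)
T = Mul(23, I, Pow(21799, Rational(1, 2))) (T = Pow(Add(-1524721, Mul(-30, Add(1, Mul(308, 1083)))), Rational(1, 2)) = Pow(Add(-1524721, Mul(-30, Add(1, 333564))), Rational(1, 2)) = Pow(Add(-1524721, Mul(-30, 333565)), Rational(1, 2)) = Pow(Add(-1524721, -10006950), Rational(1, 2)) = Pow(-11531671, Rational(1, 2)) = Mul(23, I, Pow(21799, Rational(1, 2))) ≈ Mul(3395.8, I))
Add(T, b) = Add(Mul(23, I, Pow(21799, Rational(1, 2))), 69736) = Add(69736, Mul(23, I, Pow(21799, Rational(1, 2))))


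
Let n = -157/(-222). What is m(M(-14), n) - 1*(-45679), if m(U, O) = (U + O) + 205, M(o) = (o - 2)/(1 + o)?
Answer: 132426817/2886 ≈ 45886.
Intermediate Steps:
M(o) = (-2 + o)/(1 + o)
n = 157/222 (n = -157*(-1/222) = 157/222 ≈ 0.70721)
m(U, O) = 205 + O + U (m(U, O) = (O + U) + 205 = 205 + O + U)
m(M(-14), n) - 1*(-45679) = (205 + 157/222 + (-2 - 14)/(1 - 14)) - 1*(-45679) = (205 + 157/222 - 16/(-13)) + 45679 = (205 + 157/222 - 1/13*(-16)) + 45679 = (205 + 157/222 + 16/13) + 45679 = 597223/2886 + 45679 = 132426817/2886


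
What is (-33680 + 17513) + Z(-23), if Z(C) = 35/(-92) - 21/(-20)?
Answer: -1859128/115 ≈ -16166.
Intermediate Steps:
Z(C) = 77/115 (Z(C) = 35*(-1/92) - 21*(-1/20) = -35/92 + 21/20 = 77/115)
(-33680 + 17513) + Z(-23) = (-33680 + 17513) + 77/115 = -16167 + 77/115 = -1859128/115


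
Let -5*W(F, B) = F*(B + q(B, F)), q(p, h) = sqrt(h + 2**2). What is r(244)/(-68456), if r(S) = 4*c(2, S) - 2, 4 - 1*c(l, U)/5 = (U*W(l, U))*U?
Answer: -58107175/34228 - 59536*sqrt(6)/8557 ≈ -1714.7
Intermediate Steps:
q(p, h) = sqrt(4 + h) (q(p, h) = sqrt(h + 4) = sqrt(4 + h))
W(F, B) = -F*(B + sqrt(4 + F))/5
c(l, U) = 20 + l*U**2*(U + sqrt(4 + l)) (c(l, U) = 20 - 5*U*(-l*(U + sqrt(4 + l))/5)*U = 20 - 5*(-U*l*(U + sqrt(4 + l))/5)*U = 20 - (-1)*l*U**2*(U + sqrt(4 + l)) = 20 + l*U**2*(U + sqrt(4 + l)))
r(S) = 78 + 8*S**2*(S + sqrt(6)) (r(S) = 4*(20 + 2*S**2*(S + sqrt(4 + 2))) - 2 = 4*(20 + 2*S**2*(S + sqrt(6))) - 2 = (80 + 8*S**2*(S + sqrt(6))) - 2 = 78 + 8*S**2*(S + sqrt(6)))
r(244)/(-68456) = (78 + 8*244**2*(244 + sqrt(6)))/(-68456) = (78 + 8*59536*(244 + sqrt(6)))*(-1/68456) = (78 + (116214272 + 476288*sqrt(6)))*(-1/68456) = (116214350 + 476288*sqrt(6))*(-1/68456) = -58107175/34228 - 59536*sqrt(6)/8557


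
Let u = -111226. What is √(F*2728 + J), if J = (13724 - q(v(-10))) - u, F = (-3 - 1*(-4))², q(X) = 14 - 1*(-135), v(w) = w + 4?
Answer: √127529 ≈ 357.11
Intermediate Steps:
v(w) = 4 + w
q(X) = 149 (q(X) = 14 + 135 = 149)
F = 1 (F = (-3 + 4)² = 1² = 1)
J = 124801 (J = (13724 - 1*149) - 1*(-111226) = (13724 - 149) + 111226 = 13575 + 111226 = 124801)
√(F*2728 + J) = √(1*2728 + 124801) = √(2728 + 124801) = √127529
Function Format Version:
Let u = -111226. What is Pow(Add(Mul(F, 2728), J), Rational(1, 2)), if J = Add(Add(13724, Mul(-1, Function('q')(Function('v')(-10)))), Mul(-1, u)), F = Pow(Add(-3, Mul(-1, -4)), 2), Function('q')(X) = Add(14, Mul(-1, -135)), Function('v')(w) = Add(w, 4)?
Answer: Pow(127529, Rational(1, 2)) ≈ 357.11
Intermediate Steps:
Function('v')(w) = Add(4, w)
Function('q')(X) = 149 (Function('q')(X) = Add(14, 135) = 149)
F = 1 (F = Pow(Add(-3, 4), 2) = Pow(1, 2) = 1)
J = 124801 (J = Add(Add(13724, Mul(-1, 149)), Mul(-1, -111226)) = Add(Add(13724, -149), 111226) = Add(13575, 111226) = 124801)
Pow(Add(Mul(F, 2728), J), Rational(1, 2)) = Pow(Add(Mul(1, 2728), 124801), Rational(1, 2)) = Pow(Add(2728, 124801), Rational(1, 2)) = Pow(127529, Rational(1, 2))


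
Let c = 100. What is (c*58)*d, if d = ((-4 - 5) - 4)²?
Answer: 980200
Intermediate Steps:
d = 169 (d = (-9 - 4)² = (-13)² = 169)
(c*58)*d = (100*58)*169 = 5800*169 = 980200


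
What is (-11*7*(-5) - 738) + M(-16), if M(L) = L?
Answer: -369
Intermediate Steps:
(-11*7*(-5) - 738) + M(-16) = (-11*7*(-5) - 738) - 16 = (-77*(-5) - 738) - 16 = (385 - 738) - 16 = -353 - 16 = -369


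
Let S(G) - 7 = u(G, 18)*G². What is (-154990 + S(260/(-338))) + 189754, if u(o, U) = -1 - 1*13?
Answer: 5874899/169 ≈ 34763.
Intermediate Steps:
u(o, U) = -14 (u(o, U) = -1 - 13 = -14)
S(G) = 7 - 14*G²
(-154990 + S(260/(-338))) + 189754 = (-154990 + (7 - 14*(260/(-338))²)) + 189754 = (-154990 + (7 - 14*(260*(-1/338))²)) + 189754 = (-154990 + (7 - 14*(-10/13)²)) + 189754 = (-154990 + (7 - 14*100/169)) + 189754 = (-154990 + (7 - 1400/169)) + 189754 = (-154990 - 217/169) + 189754 = -26193527/169 + 189754 = 5874899/169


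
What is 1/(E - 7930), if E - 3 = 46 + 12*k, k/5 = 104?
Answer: -1/1641 ≈ -0.00060938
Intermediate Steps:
k = 520 (k = 5*104 = 520)
E = 6289 (E = 3 + (46 + 12*520) = 3 + (46 + 6240) = 3 + 6286 = 6289)
1/(E - 7930) = 1/(6289 - 7930) = 1/(-1641) = -1/1641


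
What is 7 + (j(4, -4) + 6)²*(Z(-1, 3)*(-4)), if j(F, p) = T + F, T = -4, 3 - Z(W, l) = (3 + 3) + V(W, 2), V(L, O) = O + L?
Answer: 583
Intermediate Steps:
V(L, O) = L + O
Z(W, l) = -5 - W (Z(W, l) = 3 - ((3 + 3) + (W + 2)) = 3 - (6 + (2 + W)) = 3 - (8 + W) = 3 + (-8 - W) = -5 - W)
j(F, p) = -4 + F
7 + (j(4, -4) + 6)²*(Z(-1, 3)*(-4)) = 7 + ((-4 + 4) + 6)²*((-5 - 1*(-1))*(-4)) = 7 + (0 + 6)²*((-5 + 1)*(-4)) = 7 + 6²*(-4*(-4)) = 7 + 36*16 = 7 + 576 = 583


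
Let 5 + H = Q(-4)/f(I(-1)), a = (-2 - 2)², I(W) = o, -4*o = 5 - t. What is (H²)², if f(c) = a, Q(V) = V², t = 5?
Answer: 256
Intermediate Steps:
o = 0 (o = -(5 - 1*5)/4 = -(5 - 5)/4 = -¼*0 = 0)
I(W) = 0
a = 16 (a = (-4)² = 16)
f(c) = 16
H = -4 (H = -5 + (-4)²/16 = -5 + 16*(1/16) = -5 + 1 = -4)
(H²)² = ((-4)²)² = 16² = 256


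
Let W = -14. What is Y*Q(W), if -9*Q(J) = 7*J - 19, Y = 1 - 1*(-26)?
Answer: 351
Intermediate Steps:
Y = 27 (Y = 1 + 26 = 27)
Q(J) = 19/9 - 7*J/9 (Q(J) = -(7*J - 19)/9 = -(-19 + 7*J)/9 = 19/9 - 7*J/9)
Y*Q(W) = 27*(19/9 - 7/9*(-14)) = 27*(19/9 + 98/9) = 27*13 = 351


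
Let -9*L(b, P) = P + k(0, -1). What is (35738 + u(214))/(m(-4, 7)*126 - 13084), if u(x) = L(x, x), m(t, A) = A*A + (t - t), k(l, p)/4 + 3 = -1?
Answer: -17858/3455 ≈ -5.1687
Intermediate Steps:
k(l, p) = -16 (k(l, p) = -12 + 4*(-1) = -12 - 4 = -16)
m(t, A) = A**2 (m(t, A) = A**2 + 0 = A**2)
L(b, P) = 16/9 - P/9 (L(b, P) = -(P - 16)/9 = -(-16 + P)/9 = 16/9 - P/9)
u(x) = 16/9 - x/9
(35738 + u(214))/(m(-4, 7)*126 - 13084) = (35738 + (16/9 - 1/9*214))/(7**2*126 - 13084) = (35738 + (16/9 - 214/9))/(49*126 - 13084) = (35738 - 22)/(6174 - 13084) = 35716/(-6910) = 35716*(-1/6910) = -17858/3455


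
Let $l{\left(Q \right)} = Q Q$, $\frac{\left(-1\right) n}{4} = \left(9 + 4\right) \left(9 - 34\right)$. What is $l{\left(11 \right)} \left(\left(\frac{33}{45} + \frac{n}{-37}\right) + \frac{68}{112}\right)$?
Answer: $- \frac{63545449}{15540} \approx -4089.2$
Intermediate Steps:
$n = 1300$ ($n = - 4 \left(9 + 4\right) \left(9 - 34\right) = - 4 \cdot 13 \left(-25\right) = \left(-4\right) \left(-325\right) = 1300$)
$l{\left(Q \right)} = Q^{2}$
$l{\left(11 \right)} \left(\left(\frac{33}{45} + \frac{n}{-37}\right) + \frac{68}{112}\right) = 11^{2} \left(\left(\frac{33}{45} + \frac{1300}{-37}\right) + \frac{68}{112}\right) = 121 \left(\left(33 \cdot \frac{1}{45} + 1300 \left(- \frac{1}{37}\right)\right) + 68 \cdot \frac{1}{112}\right) = 121 \left(\left(\frac{11}{15} - \frac{1300}{37}\right) + \frac{17}{28}\right) = 121 \left(- \frac{19093}{555} + \frac{17}{28}\right) = 121 \left(- \frac{525169}{15540}\right) = - \frac{63545449}{15540}$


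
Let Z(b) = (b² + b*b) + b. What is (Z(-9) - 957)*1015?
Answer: -816060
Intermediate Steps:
Z(b) = b + 2*b² (Z(b) = (b² + b²) + b = 2*b² + b = b + 2*b²)
(Z(-9) - 957)*1015 = (-9*(1 + 2*(-9)) - 957)*1015 = (-9*(1 - 18) - 957)*1015 = (-9*(-17) - 957)*1015 = (153 - 957)*1015 = -804*1015 = -816060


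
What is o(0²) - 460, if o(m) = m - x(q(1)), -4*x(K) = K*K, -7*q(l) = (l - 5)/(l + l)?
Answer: -22539/49 ≈ -459.98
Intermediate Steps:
q(l) = -(-5 + l)/(14*l) (q(l) = -(l - 5)/(7*(l + l)) = -(-5 + l)/(7*(2*l)) = -(-5 + l)*1/(2*l)/7 = -(-5 + l)/(14*l))
x(K) = -K²/4 (x(K) = -K*K/4 = -K²/4)
o(m) = 1/49 + m (o(m) = m - (-1)*((1/14)*(5 - 1*1)/1)²/4 = m - (-1)*((1/14)*1*(5 - 1))²/4 = m - (-1)*((1/14)*1*4)²/4 = m - (-1)*(2/7)²/4 = m - (-1)*4/(4*49) = m - 1*(-1/49) = m + 1/49 = 1/49 + m)
o(0²) - 460 = (1/49 + 0²) - 460 = (1/49 + 0) - 460 = 1/49 - 460 = -22539/49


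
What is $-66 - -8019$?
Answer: $7953$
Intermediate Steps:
$-66 - -8019 = -66 + 8019 = 7953$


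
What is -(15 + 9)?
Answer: -24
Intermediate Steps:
-(15 + 9) = -1*24 = -24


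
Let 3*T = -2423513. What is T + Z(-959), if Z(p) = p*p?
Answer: 335530/3 ≈ 1.1184e+5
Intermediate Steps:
Z(p) = p²
T = -2423513/3 (T = (⅓)*(-2423513) = -2423513/3 ≈ -8.0784e+5)
T + Z(-959) = -2423513/3 + (-959)² = -2423513/3 + 919681 = 335530/3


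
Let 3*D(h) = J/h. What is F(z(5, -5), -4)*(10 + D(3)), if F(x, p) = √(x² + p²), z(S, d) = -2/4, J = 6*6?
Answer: 7*√65 ≈ 56.436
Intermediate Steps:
J = 36
D(h) = 12/h (D(h) = (36/h)/3 = 12/h)
z(S, d) = -½ (z(S, d) = -2*¼ = -½)
F(x, p) = √(p² + x²)
F(z(5, -5), -4)*(10 + D(3)) = √((-4)² + (-½)²)*(10 + 12/3) = √(16 + ¼)*(10 + 12*(⅓)) = √(65/4)*(10 + 4) = (√65/2)*14 = 7*√65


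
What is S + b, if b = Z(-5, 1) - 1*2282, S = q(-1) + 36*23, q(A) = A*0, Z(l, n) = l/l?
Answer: -1453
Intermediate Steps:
Z(l, n) = 1
q(A) = 0
S = 828 (S = 0 + 36*23 = 0 + 828 = 828)
b = -2281 (b = 1 - 1*2282 = 1 - 2282 = -2281)
S + b = 828 - 2281 = -1453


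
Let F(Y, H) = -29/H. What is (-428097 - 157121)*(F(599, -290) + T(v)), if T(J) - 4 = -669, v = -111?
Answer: 1945557241/5 ≈ 3.8911e+8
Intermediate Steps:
T(J) = -665 (T(J) = 4 - 669 = -665)
(-428097 - 157121)*(F(599, -290) + T(v)) = (-428097 - 157121)*(-29/(-290) - 665) = -585218*(-29*(-1/290) - 665) = -585218*(⅒ - 665) = -585218*(-6649/10) = 1945557241/5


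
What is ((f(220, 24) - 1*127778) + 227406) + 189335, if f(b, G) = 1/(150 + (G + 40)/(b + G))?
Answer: 2648634919/9166 ≈ 2.8896e+5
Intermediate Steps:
f(b, G) = 1/(150 + (40 + G)/(G + b))
((f(220, 24) - 1*127778) + 227406) + 189335 = (((24 + 220)/(40 + 150*220 + 151*24) - 1*127778) + 227406) + 189335 = ((244/(40 + 33000 + 3624) - 127778) + 227406) + 189335 = ((244/36664 - 127778) + 227406) + 189335 = (((1/36664)*244 - 127778) + 227406) + 189335 = ((61/9166 - 127778) + 227406) + 189335 = (-1171213087/9166 + 227406) + 189335 = 913190309/9166 + 189335 = 2648634919/9166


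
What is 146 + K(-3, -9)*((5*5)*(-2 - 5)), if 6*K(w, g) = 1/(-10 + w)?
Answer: 11563/78 ≈ 148.24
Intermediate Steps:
K(w, g) = 1/(6*(-10 + w))
146 + K(-3, -9)*((5*5)*(-2 - 5)) = 146 + (1/(6*(-10 - 3)))*((5*5)*(-2 - 5)) = 146 + ((⅙)/(-13))*(25*(-7)) = 146 + ((⅙)*(-1/13))*(-175) = 146 - 1/78*(-175) = 146 + 175/78 = 11563/78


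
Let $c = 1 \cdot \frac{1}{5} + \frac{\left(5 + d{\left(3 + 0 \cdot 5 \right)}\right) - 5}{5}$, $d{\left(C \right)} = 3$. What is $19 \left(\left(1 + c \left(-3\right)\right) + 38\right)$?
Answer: $\frac{3477}{5} \approx 695.4$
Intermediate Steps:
$c = \frac{4}{5}$ ($c = 1 \cdot \frac{1}{5} + \frac{\left(5 + 3\right) - 5}{5} = 1 \cdot \frac{1}{5} + \left(8 - 5\right) \frac{1}{5} = \frac{1}{5} + 3 \cdot \frac{1}{5} = \frac{1}{5} + \frac{3}{5} = \frac{4}{5} \approx 0.8$)
$19 \left(\left(1 + c \left(-3\right)\right) + 38\right) = 19 \left(\left(1 + \frac{4}{5} \left(-3\right)\right) + 38\right) = 19 \left(\left(1 - \frac{12}{5}\right) + 38\right) = 19 \left(- \frac{7}{5} + 38\right) = 19 \cdot \frac{183}{5} = \frac{3477}{5}$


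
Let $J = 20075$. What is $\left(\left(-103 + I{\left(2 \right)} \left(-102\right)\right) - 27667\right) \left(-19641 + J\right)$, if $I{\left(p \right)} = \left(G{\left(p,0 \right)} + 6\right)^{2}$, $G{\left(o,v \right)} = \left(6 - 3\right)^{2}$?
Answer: $-22012480$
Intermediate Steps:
$G{\left(o,v \right)} = 9$ ($G{\left(o,v \right)} = 3^{2} = 9$)
$I{\left(p \right)} = 225$ ($I{\left(p \right)} = \left(9 + 6\right)^{2} = 15^{2} = 225$)
$\left(\left(-103 + I{\left(2 \right)} \left(-102\right)\right) - 27667\right) \left(-19641 + J\right) = \left(\left(-103 + 225 \left(-102\right)\right) - 27667\right) \left(-19641 + 20075\right) = \left(\left(-103 - 22950\right) - 27667\right) 434 = \left(-23053 - 27667\right) 434 = \left(-50720\right) 434 = -22012480$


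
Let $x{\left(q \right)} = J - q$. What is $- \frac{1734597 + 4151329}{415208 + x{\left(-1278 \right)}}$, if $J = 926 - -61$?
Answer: $- \frac{5885926}{417473} \approx -14.099$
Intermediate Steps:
$J = 987$ ($J = 926 + 61 = 987$)
$x{\left(q \right)} = 987 - q$
$- \frac{1734597 + 4151329}{415208 + x{\left(-1278 \right)}} = - \frac{1734597 + 4151329}{415208 + \left(987 - -1278\right)} = - \frac{5885926}{415208 + \left(987 + 1278\right)} = - \frac{5885926}{415208 + 2265} = - \frac{5885926}{417473}$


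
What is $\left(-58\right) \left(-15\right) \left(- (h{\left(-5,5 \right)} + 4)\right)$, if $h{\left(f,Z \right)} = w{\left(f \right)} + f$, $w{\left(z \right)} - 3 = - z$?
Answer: $-6090$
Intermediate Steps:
$w{\left(z \right)} = 3 - z$
$h{\left(f,Z \right)} = 3$ ($h{\left(f,Z \right)} = \left(3 - f\right) + f = 3$)
$\left(-58\right) \left(-15\right) \left(- (h{\left(-5,5 \right)} + 4)\right) = \left(-58\right) \left(-15\right) \left(- (3 + 4)\right) = 870 \left(\left(-1\right) 7\right) = 870 \left(-7\right) = -6090$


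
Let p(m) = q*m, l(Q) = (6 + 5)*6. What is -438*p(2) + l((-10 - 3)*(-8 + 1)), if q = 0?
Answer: 66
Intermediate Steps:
l(Q) = 66 (l(Q) = 11*6 = 66)
p(m) = 0 (p(m) = 0*m = 0)
-438*p(2) + l((-10 - 3)*(-8 + 1)) = -438*0 + 66 = 0 + 66 = 66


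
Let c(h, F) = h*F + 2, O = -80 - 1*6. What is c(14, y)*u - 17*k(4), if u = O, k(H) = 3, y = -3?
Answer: 3389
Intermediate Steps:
O = -86 (O = -80 - 6 = -86)
u = -86
c(h, F) = 2 + F*h (c(h, F) = F*h + 2 = 2 + F*h)
c(14, y)*u - 17*k(4) = (2 - 3*14)*(-86) - 17*3 = (2 - 42)*(-86) - 51 = -40*(-86) - 51 = 3440 - 51 = 3389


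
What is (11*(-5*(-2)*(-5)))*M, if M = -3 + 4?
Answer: -550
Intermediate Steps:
M = 1
(11*(-5*(-2)*(-5)))*M = (11*(-5*(-2)*(-5)))*1 = (11*(10*(-5)))*1 = (11*(-50))*1 = -550*1 = -550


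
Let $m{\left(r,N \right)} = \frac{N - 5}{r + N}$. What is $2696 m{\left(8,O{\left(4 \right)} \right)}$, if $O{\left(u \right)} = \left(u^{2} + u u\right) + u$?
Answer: $\frac{20894}{11} \approx 1899.5$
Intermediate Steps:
$O{\left(u \right)} = u + 2 u^{2}$ ($O{\left(u \right)} = \left(u^{2} + u^{2}\right) + u = 2 u^{2} + u = u + 2 u^{2}$)
$m{\left(r,N \right)} = \frac{-5 + N}{N + r}$
$2696 m{\left(8,O{\left(4 \right)} \right)} = 2696 \frac{-5 + 4 \left(1 + 2 \cdot 4\right)}{4 \left(1 + 2 \cdot 4\right) + 8} = 2696 \frac{-5 + 4 \left(1 + 8\right)}{4 \left(1 + 8\right) + 8} = 2696 \frac{-5 + 4 \cdot 9}{4 \cdot 9 + 8} = 2696 \frac{-5 + 36}{36 + 8} = 2696 \cdot \frac{1}{44} \cdot 31 = 2696 \cdot \frac{31}{44} = \frac{20894}{11}$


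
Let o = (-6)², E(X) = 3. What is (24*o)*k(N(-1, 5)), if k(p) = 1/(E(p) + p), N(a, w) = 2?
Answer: 864/5 ≈ 172.80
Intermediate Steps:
k(p) = 1/(3 + p)
o = 36
(24*o)*k(N(-1, 5)) = (24*36)/(3 + 2) = 864/5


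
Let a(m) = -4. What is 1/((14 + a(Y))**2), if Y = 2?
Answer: 1/100 ≈ 0.010000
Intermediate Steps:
1/((14 + a(Y))**2) = 1/((14 - 4)**2) = 1/(10**2) = 1/100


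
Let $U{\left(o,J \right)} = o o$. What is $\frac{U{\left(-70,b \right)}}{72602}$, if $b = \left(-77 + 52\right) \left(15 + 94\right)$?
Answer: $\frac{2450}{36301} \approx 0.067491$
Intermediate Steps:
$b = -2725$ ($b = \left(-25\right) 109 = -2725$)
$U{\left(o,J \right)} = o^{2}$
$\frac{U{\left(-70,b \right)}}{72602} = \frac{\left(-70\right)^{2}}{72602} = 4900 \cdot \frac{1}{72602} = \frac{2450}{36301}$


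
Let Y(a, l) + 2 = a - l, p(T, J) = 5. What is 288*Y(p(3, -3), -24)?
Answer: 7776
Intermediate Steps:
Y(a, l) = -2 + a - l (Y(a, l) = -2 + (a - l) = -2 + a - l)
288*Y(p(3, -3), -24) = 288*(-2 + 5 - 1*(-24)) = 288*(-2 + 5 + 24) = 288*27 = 7776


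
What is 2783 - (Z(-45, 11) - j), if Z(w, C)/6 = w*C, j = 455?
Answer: 6208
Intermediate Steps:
Z(w, C) = 6*C*w (Z(w, C) = 6*(w*C) = 6*(C*w) = 6*C*w)
2783 - (Z(-45, 11) - j) = 2783 - (6*11*(-45) - 1*455) = 2783 - (-2970 - 455) = 2783 - 1*(-3425) = 2783 + 3425 = 6208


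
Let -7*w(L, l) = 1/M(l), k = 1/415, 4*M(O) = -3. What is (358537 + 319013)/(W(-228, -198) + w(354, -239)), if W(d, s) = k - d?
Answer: 5904848250/1988701 ≈ 2969.2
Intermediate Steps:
M(O) = -¾ (M(O) = (¼)*(-3) = -¾)
k = 1/415 ≈ 0.0024096
w(L, l) = 4/21 (w(L, l) = -1/(7*(-¾)) = -⅐*(-4/3) = 4/21)
W(d, s) = 1/415 - d
(358537 + 319013)/(W(-228, -198) + w(354, -239)) = (358537 + 319013)/((1/415 - 1*(-228)) + 4/21) = 677550/((1/415 + 228) + 4/21) = 677550/(94621/415 + 4/21) = 677550/(1988701/8715) = 677550*(8715/1988701) = 5904848250/1988701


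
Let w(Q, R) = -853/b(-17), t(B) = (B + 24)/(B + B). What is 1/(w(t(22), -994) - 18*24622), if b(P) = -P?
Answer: -17/7535185 ≈ -2.2561e-6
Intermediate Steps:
t(B) = (24 + B)/(2*B) (t(B) = (24 + B)/((2*B)) = (24 + B)*(1/(2*B)) = (24 + B)/(2*B))
w(Q, R) = -853/17 (w(Q, R) = -853/((-1*(-17))) = -853/17)
1/(w(t(22), -994) - 18*24622) = 1/(-853/17 - 18*24622) = 1/(-853/17 - 443196) = 1/(-7535185/17) = -17/7535185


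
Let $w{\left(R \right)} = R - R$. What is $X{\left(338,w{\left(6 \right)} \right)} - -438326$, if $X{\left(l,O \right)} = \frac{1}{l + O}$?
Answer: $\frac{148154189}{338} \approx 4.3833 \cdot 10^{5}$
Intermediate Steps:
$w{\left(R \right)} = 0$
$X{\left(l,O \right)} = \frac{1}{O + l}$
$X{\left(338,w{\left(6 \right)} \right)} - -438326 = \frac{1}{0 + 338} - -438326 = \frac{1}{338} + 438326 = \frac{148154189}{338}$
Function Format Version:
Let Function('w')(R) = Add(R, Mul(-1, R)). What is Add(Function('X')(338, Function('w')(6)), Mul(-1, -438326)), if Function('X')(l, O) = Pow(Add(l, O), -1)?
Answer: Rational(148154189, 338) ≈ 4.3833e+5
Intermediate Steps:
Function('w')(R) = 0
Function('X')(l, O) = Pow(Add(O, l), -1)
Add(Function('X')(338, Function('w')(6)), Mul(-1, -438326)) = Add(Pow(Add(0, 338), -1), Mul(-1, -438326)) = Add(Pow(338, -1), 438326) = Add(Rational(1, 338), 438326) = Rational(148154189, 338)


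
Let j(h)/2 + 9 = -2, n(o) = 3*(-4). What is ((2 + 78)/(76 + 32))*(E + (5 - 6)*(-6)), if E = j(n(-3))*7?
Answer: -2960/27 ≈ -109.63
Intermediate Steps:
n(o) = -12
j(h) = -22 (j(h) = -18 + 2*(-2) = -18 - 4 = -22)
E = -154 (E = -22*7 = -154)
((2 + 78)/(76 + 32))*(E + (5 - 6)*(-6)) = ((2 + 78)/(76 + 32))*(-154 + (5 - 6)*(-6)) = (80/108)*(-154 - 1*(-6)) = (80*(1/108))*(-154 + 6) = (20/27)*(-148) = -2960/27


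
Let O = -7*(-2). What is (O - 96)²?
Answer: 6724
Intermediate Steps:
O = 14
(O - 96)² = (14 - 96)² = (-82)² = 6724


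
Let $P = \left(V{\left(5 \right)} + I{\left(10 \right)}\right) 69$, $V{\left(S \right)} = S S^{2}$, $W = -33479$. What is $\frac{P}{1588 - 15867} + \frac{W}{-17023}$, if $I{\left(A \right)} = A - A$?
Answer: $\frac{331223266}{243071417} \approx 1.3627$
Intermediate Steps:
$I{\left(A \right)} = 0$
$V{\left(S \right)} = S^{3}$
$P = 8625$ ($P = \left(5^{3} + 0\right) 69 = \left(125 + 0\right) 69 = 125 \cdot 69 = 8625$)
$\frac{P}{1588 - 15867} + \frac{W}{-17023} = \frac{8625}{1588 - 15867} - \frac{33479}{-17023} = \frac{8625}{-14279} - - \frac{33479}{17023} = 8625 \left(- \frac{1}{14279}\right) + \frac{33479}{17023} = - \frac{8625}{14279} + \frac{33479}{17023} = \frac{331223266}{243071417}$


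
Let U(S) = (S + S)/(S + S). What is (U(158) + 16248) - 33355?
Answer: -17106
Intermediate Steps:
U(S) = 1 (U(S) = (2*S)/((2*S)) = (2*S)*(1/(2*S)) = 1)
(U(158) + 16248) - 33355 = (1 + 16248) - 33355 = 16249 - 33355 = -17106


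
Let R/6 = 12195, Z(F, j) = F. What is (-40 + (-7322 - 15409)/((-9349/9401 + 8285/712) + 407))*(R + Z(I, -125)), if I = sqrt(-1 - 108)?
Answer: -19314672352223040/2795490181 - 263969828512*I*sqrt(109)/2795490181 ≈ -6.9092e+6 - 985.85*I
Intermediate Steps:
I = I*sqrt(109) (I = sqrt(-109) = I*sqrt(109) ≈ 10.44*I)
R = 73170 (R = 6*12195 = 73170)
(-40 + (-7322 - 15409)/((-9349/9401 + 8285/712) + 407))*(R + Z(I, -125)) = (-40 + (-7322 - 15409)/((-9349/9401 + 8285/712) + 407))*(73170 + I*sqrt(109)) = (-40 - 22731/((-9349*1/9401 + 8285*(1/712)) + 407))*(73170 + I*sqrt(109)) = (-40 - 22731/((-9349/9401 + 8285/712) + 407))*(73170 + I*sqrt(109)) = (-40 - 22731/(71230797/6693512 + 407))*(73170 + I*sqrt(109)) = (-40 - 22731/2795490181/6693512)*(73170 + I*sqrt(109)) = (-40 - 22731*6693512/2795490181)*(73170 + I*sqrt(109)) = (-40 - 152150221272/2795490181)*(73170 + I*sqrt(109)) = -263969828512*(73170 + I*sqrt(109))/2795490181 = -19314672352223040/2795490181 - 263969828512*I*sqrt(109)/2795490181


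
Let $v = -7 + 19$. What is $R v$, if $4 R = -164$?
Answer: $-492$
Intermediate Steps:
$R = -41$ ($R = \frac{1}{4} \left(-164\right) = -41$)
$v = 12$
$R v = \left(-41\right) 12 = -492$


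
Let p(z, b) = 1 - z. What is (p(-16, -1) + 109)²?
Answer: 15876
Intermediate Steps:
(p(-16, -1) + 109)² = ((1 - 1*(-16)) + 109)² = ((1 + 16) + 109)² = (17 + 109)² = 126² = 15876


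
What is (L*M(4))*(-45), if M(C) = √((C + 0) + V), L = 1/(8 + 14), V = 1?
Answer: -45*√5/22 ≈ -4.5738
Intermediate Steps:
L = 1/22 ≈ 0.045455
M(C) = √(1 + C) (M(C) = √((C + 0) + 1) = √(C + 1) = √(1 + C))
(L*M(4))*(-45) = (√(1 + 4)/22)*(-45) = (√5/22)*(-45) = -45*√5/22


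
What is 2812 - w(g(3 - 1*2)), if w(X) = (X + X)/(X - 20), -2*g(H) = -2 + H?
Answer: 109670/39 ≈ 2812.1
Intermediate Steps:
g(H) = 1 - H/2 (g(H) = -(-2 + H)/2 = 1 - H/2)
w(X) = 2*X/(-20 + X) (w(X) = (2*X)/(-20 + X) = 2*X/(-20 + X))
2812 - w(g(3 - 1*2)) = 2812 - 2*(1 - (3 - 1*2)/2)/(-20 + (1 - (3 - 1*2)/2)) = 2812 - 2*(1 - (3 - 2)/2)/(-20 + (1 - (3 - 2)/2)) = 2812 - 2*(1 - 1/2*1)/(-20 + (1 - 1/2*1)) = 2812 - 2*(1 - 1/2)/(-20 + (1 - 1/2)) = 2812 - 2/(2*(-20 + 1/2)) = 2812 - 2/(2*(-39/2)) = 2812 - 2*(-2)/(2*39) = 2812 - 1*(-2/39) = 2812 + 2/39 = 109670/39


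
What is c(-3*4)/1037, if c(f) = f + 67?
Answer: 55/1037 ≈ 0.053038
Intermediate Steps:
c(f) = 67 + f
c(-3*4)/1037 = (67 - 3*4)/1037 = (67 - 12)*(1/1037) = 55*(1/1037) = 55/1037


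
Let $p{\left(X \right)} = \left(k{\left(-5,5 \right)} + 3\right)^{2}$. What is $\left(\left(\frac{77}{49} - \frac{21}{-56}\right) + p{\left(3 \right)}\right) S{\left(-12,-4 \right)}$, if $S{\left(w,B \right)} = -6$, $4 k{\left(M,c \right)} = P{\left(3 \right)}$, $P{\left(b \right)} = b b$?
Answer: $- \frac{9915}{56} \approx -177.05$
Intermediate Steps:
$P{\left(b \right)} = b^{2}$
$k{\left(M,c \right)} = \frac{9}{4}$ ($k{\left(M,c \right)} = \frac{3^{2}}{4} = \frac{1}{4} \cdot 9 = \frac{9}{4}$)
$p{\left(X \right)} = \frac{441}{16}$ ($p{\left(X \right)} = \left(\frac{9}{4} + 3\right)^{2} = \left(\frac{21}{4}\right)^{2} = \frac{441}{16}$)
$\left(\left(\frac{77}{49} - \frac{21}{-56}\right) + p{\left(3 \right)}\right) S{\left(-12,-4 \right)} = \left(\left(\frac{77}{49} - \frac{21}{-56}\right) + \frac{441}{16}\right) \left(-6\right) = \left(\left(77 \cdot \frac{1}{49} - - \frac{3}{8}\right) + \frac{441}{16}\right) \left(-6\right) = \left(\left(\frac{11}{7} + \frac{3}{8}\right) + \frac{441}{16}\right) \left(-6\right) = \left(\frac{109}{56} + \frac{441}{16}\right) \left(-6\right) = \frac{3305}{112} \left(-6\right) = - \frac{9915}{56}$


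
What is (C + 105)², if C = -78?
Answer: 729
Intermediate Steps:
(C + 105)² = (-78 + 105)² = 27² = 729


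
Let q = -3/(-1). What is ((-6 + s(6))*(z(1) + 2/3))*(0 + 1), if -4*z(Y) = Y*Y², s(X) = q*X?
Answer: 5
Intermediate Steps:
q = 3 (q = -3*(-1) = 3)
s(X) = 3*X
z(Y) = -Y³/4 (z(Y) = -Y*Y²/4 = -Y³/4)
((-6 + s(6))*(z(1) + 2/3))*(0 + 1) = ((-6 + 3*6)*(-¼*1³ + 2/3))*(0 + 1) = ((-6 + 18)*(-¼*1 + 2*(⅓)))*1 = (12*(-¼ + ⅔))*1 = (12*(5/12))*1 = 5*1 = 5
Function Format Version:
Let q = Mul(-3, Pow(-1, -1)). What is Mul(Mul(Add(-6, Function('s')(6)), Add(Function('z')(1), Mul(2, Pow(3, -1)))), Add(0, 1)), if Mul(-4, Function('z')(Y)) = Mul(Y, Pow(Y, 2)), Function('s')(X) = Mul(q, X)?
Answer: 5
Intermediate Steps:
q = 3 (q = Mul(-3, -1) = 3)
Function('s')(X) = Mul(3, X)
Function('z')(Y) = Mul(Rational(-1, 4), Pow(Y, 3)) (Function('z')(Y) = Mul(Rational(-1, 4), Mul(Y, Pow(Y, 2))) = Mul(Rational(-1, 4), Pow(Y, 3)))
Mul(Mul(Add(-6, Function('s')(6)), Add(Function('z')(1), Mul(2, Pow(3, -1)))), Add(0, 1)) = Mul(Mul(Add(-6, Mul(3, 6)), Add(Mul(Rational(-1, 4), Pow(1, 3)), Mul(2, Pow(3, -1)))), Add(0, 1)) = Mul(Mul(Add(-6, 18), Add(Mul(Rational(-1, 4), 1), Mul(2, Rational(1, 3)))), 1) = Mul(Mul(12, Add(Rational(-1, 4), Rational(2, 3))), 1) = Mul(Mul(12, Rational(5, 12)), 1) = Mul(5, 1) = 5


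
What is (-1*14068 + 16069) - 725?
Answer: 1276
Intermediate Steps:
(-1*14068 + 16069) - 725 = (-14068 + 16069) - 725 = 2001 - 725 = 1276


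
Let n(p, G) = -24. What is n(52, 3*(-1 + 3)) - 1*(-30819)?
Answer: 30795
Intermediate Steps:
n(52, 3*(-1 + 3)) - 1*(-30819) = -24 - 1*(-30819) = -24 + 30819 = 30795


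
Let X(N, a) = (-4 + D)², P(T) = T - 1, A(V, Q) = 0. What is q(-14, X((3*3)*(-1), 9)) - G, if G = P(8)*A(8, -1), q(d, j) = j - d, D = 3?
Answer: 15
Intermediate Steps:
P(T) = -1 + T
X(N, a) = 1 (X(N, a) = (-4 + 3)² = (-1)² = 1)
G = 0 (G = (-1 + 8)*0 = 7*0 = 0)
q(-14, X((3*3)*(-1), 9)) - G = (1 - 1*(-14)) - 1*0 = (1 + 14) + 0 = 15 + 0 = 15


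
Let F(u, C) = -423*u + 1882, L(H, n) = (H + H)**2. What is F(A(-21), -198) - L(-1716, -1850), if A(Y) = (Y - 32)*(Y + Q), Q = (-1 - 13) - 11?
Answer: -12808016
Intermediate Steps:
Q = -25 (Q = -14 - 11 = -25)
L(H, n) = 4*H**2 (L(H, n) = (2*H)**2 = 4*H**2)
A(Y) = (-32 + Y)*(-25 + Y) (A(Y) = (Y - 32)*(Y - 25) = (-32 + Y)*(-25 + Y))
F(u, C) = 1882 - 423*u
F(A(-21), -198) - L(-1716, -1850) = (1882 - 423*(800 + (-21)**2 - 57*(-21))) - 4*(-1716)**2 = (1882 - 423*(800 + 441 + 1197)) - 4*2944656 = (1882 - 423*2438) - 1*11778624 = (1882 - 1031274) - 11778624 = -1029392 - 11778624 = -12808016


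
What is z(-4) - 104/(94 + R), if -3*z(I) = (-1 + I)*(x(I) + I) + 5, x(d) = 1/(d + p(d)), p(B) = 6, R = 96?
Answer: -1529/190 ≈ -8.0474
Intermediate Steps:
x(d) = 1/(6 + d) (x(d) = 1/(d + 6) = 1/(6 + d))
z(I) = -5/3 - (-1 + I)*(I + 1/(6 + I))/3 (z(I) = -((-1 + I)*(1/(6 + I) + I) + 5)/3 = -((-1 + I)*(I + 1/(6 + I)) + 5)/3 = -(5 + (-1 + I)*(I + 1/(6 + I)))/3 = -5/3 - (-1 + I)*(I + 1/(6 + I))/3)
z(-4) - 104/(94 + R) = (-29 - 1*(-4)**3 - 5*(-4)**2)/(3*(6 - 4)) - 104/(94 + 96) = (1/3)*(-29 - 1*(-64) - 5*16)/2 - 104/190 = (1/3)*(1/2)*(-29 + 64 - 80) + (1/190)*(-104) = (1/3)*(1/2)*(-45) - 52/95 = -15/2 - 52/95 = -1529/190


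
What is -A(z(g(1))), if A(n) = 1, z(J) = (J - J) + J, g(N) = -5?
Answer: -1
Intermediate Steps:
z(J) = J (z(J) = 0 + J = J)
-A(z(g(1))) = -1*1 = -1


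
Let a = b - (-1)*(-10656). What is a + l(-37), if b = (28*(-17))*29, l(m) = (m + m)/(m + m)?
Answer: -24459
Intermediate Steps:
l(m) = 1 (l(m) = (2*m)/((2*m)) = (2*m)*(1/(2*m)) = 1)
b = -13804 (b = -476*29 = -13804)
a = -24460 (a = -13804 - (-1)*(-10656) = -13804 - 1*10656 = -13804 - 10656 = -24460)
a + l(-37) = -24460 + 1 = -24459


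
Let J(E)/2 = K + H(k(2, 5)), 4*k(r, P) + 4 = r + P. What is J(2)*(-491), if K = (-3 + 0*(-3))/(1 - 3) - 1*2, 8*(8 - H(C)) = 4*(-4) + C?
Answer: -147791/16 ≈ -9236.9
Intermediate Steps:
k(r, P) = -1 + P/4 + r/4 (k(r, P) = -1 + (r + P)/4 = -1 + (P + r)/4 = -1 + (P/4 + r/4) = -1 + P/4 + r/4)
H(C) = 10 - C/8 (H(C) = 8 - (4*(-4) + C)/8 = 8 - (-16 + C)/8 = 8 + (2 - C/8) = 10 - C/8)
K = -1/2 (K = (-3 + 0)/(-2) - 2 = -3*(-1/2) - 2 = 3/2 - 2 = -1/2 ≈ -0.50000)
J(E) = 301/16 (J(E) = 2*(-1/2 + (10 - (-1 + (1/4)*5 + (1/4)*2)/8)) = 2*(-1/2 + (10 - (-1 + 5/4 + 1/2)/8)) = 2*(-1/2 + (10 - 1/8*3/4)) = 2*(-1/2 + (10 - 3/32)) = 2*(-1/2 + 317/32) = 2*(301/32) = 301/16)
J(2)*(-491) = (301/16)*(-491) = -147791/16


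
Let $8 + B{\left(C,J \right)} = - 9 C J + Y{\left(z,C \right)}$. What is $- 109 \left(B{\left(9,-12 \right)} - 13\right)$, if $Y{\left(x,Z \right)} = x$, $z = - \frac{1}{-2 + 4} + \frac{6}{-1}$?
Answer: $- \frac{205901}{2} \approx -1.0295 \cdot 10^{5}$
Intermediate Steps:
$z = - \frac{13}{2}$ ($z = - \frac{1}{2} + 6 \left(-1\right) = \left(-1\right) \frac{1}{2} - 6 = - \frac{1}{2} - 6 = - \frac{13}{2} \approx -6.5$)
$B{\left(C,J \right)} = - \frac{29}{2} - 9 C J$ ($B{\left(C,J \right)} = -8 + \left(- 9 C J - \frac{13}{2}\right) = -8 - \left(\frac{13}{2} + 9 C J\right) = - \frac{29}{2} - 9 C J$)
$- 109 \left(B{\left(9,-12 \right)} - 13\right) = - 109 \left(\left(- \frac{29}{2} - 81 \left(-12\right)\right) - 13\right) = - 109 \left(\left(- \frac{29}{2} + 972\right) - 13\right) = - 109 \left(\frac{1915}{2} - 13\right) = \left(-109\right) \frac{1889}{2} = - \frac{205901}{2}$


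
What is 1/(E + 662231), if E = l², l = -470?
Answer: 1/883131 ≈ 1.1323e-6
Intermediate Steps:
E = 220900 (E = (-470)² = 220900)
1/(E + 662231) = 1/(220900 + 662231) = 1/883131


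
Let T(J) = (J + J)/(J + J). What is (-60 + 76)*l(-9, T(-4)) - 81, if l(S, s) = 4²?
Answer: 175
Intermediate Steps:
T(J) = 1 (T(J) = (2*J)/((2*J)) = (2*J)*(1/(2*J)) = 1)
l(S, s) = 16
(-60 + 76)*l(-9, T(-4)) - 81 = (-60 + 76)*16 - 81 = 16*16 - 81 = 256 - 81 = 175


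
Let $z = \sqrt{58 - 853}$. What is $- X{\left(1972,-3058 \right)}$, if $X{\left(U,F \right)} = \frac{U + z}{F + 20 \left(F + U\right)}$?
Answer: $\frac{986}{12389} + \frac{i \sqrt{795}}{24778} \approx 0.079587 + 0.0011379 i$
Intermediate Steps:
$z = i \sqrt{795}$ ($z = \sqrt{-795} = i \sqrt{795} \approx 28.196 i$)
$X{\left(U,F \right)} = \frac{U + i \sqrt{795}}{20 U + 21 F}$ ($X{\left(U,F \right)} = \frac{U + i \sqrt{795}}{F + 20 \left(F + U\right)} = \frac{U + i \sqrt{795}}{F + \left(20 F + 20 U\right)} = \frac{U + i \sqrt{795}}{20 U + 21 F}$)
$- X{\left(1972,-3058 \right)} = - \frac{1972 + i \sqrt{795}}{20 \cdot 1972 + 21 \left(-3058\right)} = - \frac{1972 + i \sqrt{795}}{39440 - 64218} = - \frac{1972 + i \sqrt{795}}{-24778} = - \frac{\left(-1\right) \left(1972 + i \sqrt{795}\right)}{24778} = - (- \frac{986}{12389} - \frac{i \sqrt{795}}{24778}) = \frac{986}{12389} + \frac{i \sqrt{795}}{24778}$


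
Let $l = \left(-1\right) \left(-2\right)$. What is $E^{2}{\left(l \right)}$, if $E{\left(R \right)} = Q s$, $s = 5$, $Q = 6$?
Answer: $900$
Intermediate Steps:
$l = 2$
$E{\left(R \right)} = 30$ ($E{\left(R \right)} = 6 \cdot 5 = 30$)
$E^{2}{\left(l \right)} = 30^{2} = 900$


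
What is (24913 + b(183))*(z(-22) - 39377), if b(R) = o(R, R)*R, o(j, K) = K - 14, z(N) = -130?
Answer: -2206070880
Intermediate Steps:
o(j, K) = -14 + K
b(R) = R*(-14 + R) (b(R) = (-14 + R)*R = R*(-14 + R))
(24913 + b(183))*(z(-22) - 39377) = (24913 + 183*(-14 + 183))*(-130 - 39377) = (24913 + 183*169)*(-39507) = (24913 + 30927)*(-39507) = 55840*(-39507) = -2206070880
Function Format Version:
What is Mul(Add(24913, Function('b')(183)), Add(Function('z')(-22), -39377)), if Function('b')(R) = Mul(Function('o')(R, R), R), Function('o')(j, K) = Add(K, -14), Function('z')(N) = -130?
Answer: -2206070880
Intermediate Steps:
Function('o')(j, K) = Add(-14, K)
Function('b')(R) = Mul(R, Add(-14, R)) (Function('b')(R) = Mul(Add(-14, R), R) = Mul(R, Add(-14, R)))
Mul(Add(24913, Function('b')(183)), Add(Function('z')(-22), -39377)) = Mul(Add(24913, Mul(183, Add(-14, 183))), Add(-130, -39377)) = Mul(Add(24913, Mul(183, 169)), -39507) = Mul(Add(24913, 30927), -39507) = Mul(55840, -39507) = -2206070880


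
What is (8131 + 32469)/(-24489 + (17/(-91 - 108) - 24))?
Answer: -144275/87109 ≈ -1.6563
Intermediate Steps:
(8131 + 32469)/(-24489 + (17/(-91 - 108) - 24)) = 40600/(-24489 + (17/(-199) - 24)) = 40600/(-24489 + (-1/199*17 - 24)) = 40600/(-24489 + (-17/199 - 24)) = 40600/(-24489 - 4793/199) = 40600/(-4878104/199) = 40600*(-199/4878104) = -144275/87109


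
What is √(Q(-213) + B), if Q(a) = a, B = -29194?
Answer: I*√29407 ≈ 171.48*I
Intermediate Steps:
√(Q(-213) + B) = √(-213 - 29194) = √(-29407) = I*√29407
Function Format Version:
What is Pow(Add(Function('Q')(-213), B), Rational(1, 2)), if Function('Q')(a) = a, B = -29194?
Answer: Mul(I, Pow(29407, Rational(1, 2))) ≈ Mul(171.48, I)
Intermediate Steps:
Pow(Add(Function('Q')(-213), B), Rational(1, 2)) = Pow(Add(-213, -29194), Rational(1, 2)) = Pow(-29407, Rational(1, 2)) = Mul(I, Pow(29407, Rational(1, 2)))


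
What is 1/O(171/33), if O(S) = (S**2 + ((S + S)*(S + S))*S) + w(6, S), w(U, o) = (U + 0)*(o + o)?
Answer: 1331/859275 ≈ 0.0015490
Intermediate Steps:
w(U, o) = 2*U*o (w(U, o) = U*(2*o) = 2*U*o)
O(S) = S**2 + 4*S**3 + 12*S (O(S) = (S**2 + ((S + S)*(S + S))*S) + 2*6*S = (S**2 + ((2*S)*(2*S))*S) + 12*S = (S**2 + (4*S**2)*S) + 12*S = (S**2 + 4*S**3) + 12*S = S**2 + 4*S**3 + 12*S)
1/O(171/33) = 1/((171/33)*(12 + 171/33 + 4*(171/33)**2)) = 1/((171*(1/33))*(12 + 171*(1/33) + 4*(171*(1/33))**2)) = 1/(57*(12 + 57/11 + 4*(57/11)**2)/11) = 1/(57*(12 + 57/11 + 4*(3249/121))/11) = 1/(57*(12 + 57/11 + 12996/121)/11) = 1/((57/11)*(15075/121)) = 1/(859275/1331) = 1331/859275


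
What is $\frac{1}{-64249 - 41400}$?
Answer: $- \frac{1}{105649} \approx -9.4653 \cdot 10^{-6}$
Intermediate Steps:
$\frac{1}{-64249 - 41400} = \frac{1}{-105649} = - \frac{1}{105649}$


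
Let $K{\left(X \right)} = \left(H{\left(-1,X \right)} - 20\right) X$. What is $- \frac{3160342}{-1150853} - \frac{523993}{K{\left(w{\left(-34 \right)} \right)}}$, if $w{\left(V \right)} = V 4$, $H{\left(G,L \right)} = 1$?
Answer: $- \frac{594872592301}{2973804152} \approx -200.04$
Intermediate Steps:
$w{\left(V \right)} = 4 V$
$K{\left(X \right)} = - 19 X$ ($K{\left(X \right)} = \left(1 - 20\right) X = - 19 X$)
$- \frac{3160342}{-1150853} - \frac{523993}{K{\left(w{\left(-34 \right)} \right)}} = - \frac{3160342}{-1150853} - \frac{523993}{\left(-19\right) 4 \left(-34\right)} = \left(-3160342\right) \left(- \frac{1}{1150853}\right) - \frac{523993}{\left(-19\right) \left(-136\right)} = \frac{3160342}{1150853} - \frac{523993}{2584} = - \frac{594872592301}{2973804152}$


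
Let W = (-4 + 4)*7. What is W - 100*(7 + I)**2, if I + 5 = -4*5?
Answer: -32400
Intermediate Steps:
I = -25 (I = -5 - 4*5 = -5 - 20 = -25)
W = 0 (W = 0*7 = 0)
W - 100*(7 + I)**2 = 0 - 100*(7 - 25)**2 = 0 - 100*(-18)**2 = 0 - 100*324 = 0 - 32400 = -32400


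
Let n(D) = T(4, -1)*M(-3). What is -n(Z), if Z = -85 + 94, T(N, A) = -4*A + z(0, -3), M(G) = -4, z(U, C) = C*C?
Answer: 52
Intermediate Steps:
z(U, C) = C²
T(N, A) = 9 - 4*A (T(N, A) = -4*A + (-3)² = -4*A + 9 = 9 - 4*A)
Z = 9
n(D) = -52 (n(D) = (9 - 4*(-1))*(-4) = (9 + 4)*(-4) = 13*(-4) = -52)
-n(Z) = -1*(-52) = 52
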